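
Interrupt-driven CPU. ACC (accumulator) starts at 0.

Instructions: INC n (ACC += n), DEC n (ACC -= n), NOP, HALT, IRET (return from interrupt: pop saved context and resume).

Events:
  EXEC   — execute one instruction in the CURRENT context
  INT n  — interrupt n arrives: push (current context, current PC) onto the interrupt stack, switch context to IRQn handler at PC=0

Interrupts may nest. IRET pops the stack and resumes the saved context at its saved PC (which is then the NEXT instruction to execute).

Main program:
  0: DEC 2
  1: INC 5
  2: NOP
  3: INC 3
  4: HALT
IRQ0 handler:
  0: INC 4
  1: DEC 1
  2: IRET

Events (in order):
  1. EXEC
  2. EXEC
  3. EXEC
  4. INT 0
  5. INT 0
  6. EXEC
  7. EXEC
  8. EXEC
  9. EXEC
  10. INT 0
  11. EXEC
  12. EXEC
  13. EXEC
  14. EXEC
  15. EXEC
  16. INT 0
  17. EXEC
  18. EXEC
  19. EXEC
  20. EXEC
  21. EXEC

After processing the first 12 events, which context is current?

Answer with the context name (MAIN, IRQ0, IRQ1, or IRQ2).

Event 1 (EXEC): [MAIN] PC=0: DEC 2 -> ACC=-2
Event 2 (EXEC): [MAIN] PC=1: INC 5 -> ACC=3
Event 3 (EXEC): [MAIN] PC=2: NOP
Event 4 (INT 0): INT 0 arrives: push (MAIN, PC=3), enter IRQ0 at PC=0 (depth now 1)
Event 5 (INT 0): INT 0 arrives: push (IRQ0, PC=0), enter IRQ0 at PC=0 (depth now 2)
Event 6 (EXEC): [IRQ0] PC=0: INC 4 -> ACC=7
Event 7 (EXEC): [IRQ0] PC=1: DEC 1 -> ACC=6
Event 8 (EXEC): [IRQ0] PC=2: IRET -> resume IRQ0 at PC=0 (depth now 1)
Event 9 (EXEC): [IRQ0] PC=0: INC 4 -> ACC=10
Event 10 (INT 0): INT 0 arrives: push (IRQ0, PC=1), enter IRQ0 at PC=0 (depth now 2)
Event 11 (EXEC): [IRQ0] PC=0: INC 4 -> ACC=14
Event 12 (EXEC): [IRQ0] PC=1: DEC 1 -> ACC=13

Answer: IRQ0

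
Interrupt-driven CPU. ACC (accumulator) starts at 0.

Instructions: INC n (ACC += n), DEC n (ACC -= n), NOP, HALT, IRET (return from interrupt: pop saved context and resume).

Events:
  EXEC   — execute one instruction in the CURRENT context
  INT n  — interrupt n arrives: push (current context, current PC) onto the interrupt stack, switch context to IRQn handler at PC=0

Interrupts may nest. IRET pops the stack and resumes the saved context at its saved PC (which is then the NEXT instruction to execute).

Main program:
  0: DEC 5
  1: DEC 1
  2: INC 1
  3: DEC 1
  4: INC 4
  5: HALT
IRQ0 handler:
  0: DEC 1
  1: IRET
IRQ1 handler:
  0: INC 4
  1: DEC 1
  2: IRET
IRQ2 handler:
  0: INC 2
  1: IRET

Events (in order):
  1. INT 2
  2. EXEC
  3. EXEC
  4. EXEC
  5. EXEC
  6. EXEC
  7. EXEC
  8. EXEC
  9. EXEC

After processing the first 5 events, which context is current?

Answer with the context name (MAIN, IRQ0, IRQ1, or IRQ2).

Answer: MAIN

Derivation:
Event 1 (INT 2): INT 2 arrives: push (MAIN, PC=0), enter IRQ2 at PC=0 (depth now 1)
Event 2 (EXEC): [IRQ2] PC=0: INC 2 -> ACC=2
Event 3 (EXEC): [IRQ2] PC=1: IRET -> resume MAIN at PC=0 (depth now 0)
Event 4 (EXEC): [MAIN] PC=0: DEC 5 -> ACC=-3
Event 5 (EXEC): [MAIN] PC=1: DEC 1 -> ACC=-4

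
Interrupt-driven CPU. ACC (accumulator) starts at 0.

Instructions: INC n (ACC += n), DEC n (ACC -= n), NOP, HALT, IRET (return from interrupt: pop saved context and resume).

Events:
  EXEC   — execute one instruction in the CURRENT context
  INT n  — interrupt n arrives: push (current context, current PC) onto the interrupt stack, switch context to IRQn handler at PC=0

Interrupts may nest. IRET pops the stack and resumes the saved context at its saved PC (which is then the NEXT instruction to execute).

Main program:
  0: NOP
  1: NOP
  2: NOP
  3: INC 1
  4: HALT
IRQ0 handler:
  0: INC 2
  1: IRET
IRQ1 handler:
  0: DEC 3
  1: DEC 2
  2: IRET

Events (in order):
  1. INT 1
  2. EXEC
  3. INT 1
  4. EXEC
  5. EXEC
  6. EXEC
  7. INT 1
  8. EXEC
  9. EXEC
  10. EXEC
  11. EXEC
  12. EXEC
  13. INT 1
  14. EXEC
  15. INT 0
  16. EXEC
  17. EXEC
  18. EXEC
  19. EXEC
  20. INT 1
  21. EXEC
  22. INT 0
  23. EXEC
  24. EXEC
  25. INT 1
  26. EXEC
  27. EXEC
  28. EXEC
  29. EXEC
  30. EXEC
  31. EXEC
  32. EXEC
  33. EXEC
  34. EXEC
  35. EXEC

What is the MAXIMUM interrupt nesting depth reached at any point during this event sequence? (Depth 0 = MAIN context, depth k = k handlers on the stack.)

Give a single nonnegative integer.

Event 1 (INT 1): INT 1 arrives: push (MAIN, PC=0), enter IRQ1 at PC=0 (depth now 1) [depth=1]
Event 2 (EXEC): [IRQ1] PC=0: DEC 3 -> ACC=-3 [depth=1]
Event 3 (INT 1): INT 1 arrives: push (IRQ1, PC=1), enter IRQ1 at PC=0 (depth now 2) [depth=2]
Event 4 (EXEC): [IRQ1] PC=0: DEC 3 -> ACC=-6 [depth=2]
Event 5 (EXEC): [IRQ1] PC=1: DEC 2 -> ACC=-8 [depth=2]
Event 6 (EXEC): [IRQ1] PC=2: IRET -> resume IRQ1 at PC=1 (depth now 1) [depth=1]
Event 7 (INT 1): INT 1 arrives: push (IRQ1, PC=1), enter IRQ1 at PC=0 (depth now 2) [depth=2]
Event 8 (EXEC): [IRQ1] PC=0: DEC 3 -> ACC=-11 [depth=2]
Event 9 (EXEC): [IRQ1] PC=1: DEC 2 -> ACC=-13 [depth=2]
Event 10 (EXEC): [IRQ1] PC=2: IRET -> resume IRQ1 at PC=1 (depth now 1) [depth=1]
Event 11 (EXEC): [IRQ1] PC=1: DEC 2 -> ACC=-15 [depth=1]
Event 12 (EXEC): [IRQ1] PC=2: IRET -> resume MAIN at PC=0 (depth now 0) [depth=0]
Event 13 (INT 1): INT 1 arrives: push (MAIN, PC=0), enter IRQ1 at PC=0 (depth now 1) [depth=1]
Event 14 (EXEC): [IRQ1] PC=0: DEC 3 -> ACC=-18 [depth=1]
Event 15 (INT 0): INT 0 arrives: push (IRQ1, PC=1), enter IRQ0 at PC=0 (depth now 2) [depth=2]
Event 16 (EXEC): [IRQ0] PC=0: INC 2 -> ACC=-16 [depth=2]
Event 17 (EXEC): [IRQ0] PC=1: IRET -> resume IRQ1 at PC=1 (depth now 1) [depth=1]
Event 18 (EXEC): [IRQ1] PC=1: DEC 2 -> ACC=-18 [depth=1]
Event 19 (EXEC): [IRQ1] PC=2: IRET -> resume MAIN at PC=0 (depth now 0) [depth=0]
Event 20 (INT 1): INT 1 arrives: push (MAIN, PC=0), enter IRQ1 at PC=0 (depth now 1) [depth=1]
Event 21 (EXEC): [IRQ1] PC=0: DEC 3 -> ACC=-21 [depth=1]
Event 22 (INT 0): INT 0 arrives: push (IRQ1, PC=1), enter IRQ0 at PC=0 (depth now 2) [depth=2]
Event 23 (EXEC): [IRQ0] PC=0: INC 2 -> ACC=-19 [depth=2]
Event 24 (EXEC): [IRQ0] PC=1: IRET -> resume IRQ1 at PC=1 (depth now 1) [depth=1]
Event 25 (INT 1): INT 1 arrives: push (IRQ1, PC=1), enter IRQ1 at PC=0 (depth now 2) [depth=2]
Event 26 (EXEC): [IRQ1] PC=0: DEC 3 -> ACC=-22 [depth=2]
Event 27 (EXEC): [IRQ1] PC=1: DEC 2 -> ACC=-24 [depth=2]
Event 28 (EXEC): [IRQ1] PC=2: IRET -> resume IRQ1 at PC=1 (depth now 1) [depth=1]
Event 29 (EXEC): [IRQ1] PC=1: DEC 2 -> ACC=-26 [depth=1]
Event 30 (EXEC): [IRQ1] PC=2: IRET -> resume MAIN at PC=0 (depth now 0) [depth=0]
Event 31 (EXEC): [MAIN] PC=0: NOP [depth=0]
Event 32 (EXEC): [MAIN] PC=1: NOP [depth=0]
Event 33 (EXEC): [MAIN] PC=2: NOP [depth=0]
Event 34 (EXEC): [MAIN] PC=3: INC 1 -> ACC=-25 [depth=0]
Event 35 (EXEC): [MAIN] PC=4: HALT [depth=0]
Max depth observed: 2

Answer: 2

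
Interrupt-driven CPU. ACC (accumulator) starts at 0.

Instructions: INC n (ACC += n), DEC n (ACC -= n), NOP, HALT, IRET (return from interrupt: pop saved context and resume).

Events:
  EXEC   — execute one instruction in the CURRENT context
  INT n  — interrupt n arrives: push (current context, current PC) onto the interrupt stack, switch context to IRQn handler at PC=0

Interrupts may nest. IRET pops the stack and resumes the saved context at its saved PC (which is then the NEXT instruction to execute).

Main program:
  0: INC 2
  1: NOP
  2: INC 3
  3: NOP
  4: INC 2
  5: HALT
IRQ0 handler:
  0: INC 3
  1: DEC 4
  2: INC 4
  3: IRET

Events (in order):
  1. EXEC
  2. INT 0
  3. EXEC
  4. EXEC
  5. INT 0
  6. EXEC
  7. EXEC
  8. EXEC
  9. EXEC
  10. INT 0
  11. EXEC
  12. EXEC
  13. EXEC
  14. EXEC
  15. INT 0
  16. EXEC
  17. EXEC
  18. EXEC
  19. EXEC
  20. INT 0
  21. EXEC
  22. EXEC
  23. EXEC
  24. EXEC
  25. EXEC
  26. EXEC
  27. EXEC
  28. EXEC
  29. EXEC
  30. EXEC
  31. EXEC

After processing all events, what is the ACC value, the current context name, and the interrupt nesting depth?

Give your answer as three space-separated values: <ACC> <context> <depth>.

Event 1 (EXEC): [MAIN] PC=0: INC 2 -> ACC=2
Event 2 (INT 0): INT 0 arrives: push (MAIN, PC=1), enter IRQ0 at PC=0 (depth now 1)
Event 3 (EXEC): [IRQ0] PC=0: INC 3 -> ACC=5
Event 4 (EXEC): [IRQ0] PC=1: DEC 4 -> ACC=1
Event 5 (INT 0): INT 0 arrives: push (IRQ0, PC=2), enter IRQ0 at PC=0 (depth now 2)
Event 6 (EXEC): [IRQ0] PC=0: INC 3 -> ACC=4
Event 7 (EXEC): [IRQ0] PC=1: DEC 4 -> ACC=0
Event 8 (EXEC): [IRQ0] PC=2: INC 4 -> ACC=4
Event 9 (EXEC): [IRQ0] PC=3: IRET -> resume IRQ0 at PC=2 (depth now 1)
Event 10 (INT 0): INT 0 arrives: push (IRQ0, PC=2), enter IRQ0 at PC=0 (depth now 2)
Event 11 (EXEC): [IRQ0] PC=0: INC 3 -> ACC=7
Event 12 (EXEC): [IRQ0] PC=1: DEC 4 -> ACC=3
Event 13 (EXEC): [IRQ0] PC=2: INC 4 -> ACC=7
Event 14 (EXEC): [IRQ0] PC=3: IRET -> resume IRQ0 at PC=2 (depth now 1)
Event 15 (INT 0): INT 0 arrives: push (IRQ0, PC=2), enter IRQ0 at PC=0 (depth now 2)
Event 16 (EXEC): [IRQ0] PC=0: INC 3 -> ACC=10
Event 17 (EXEC): [IRQ0] PC=1: DEC 4 -> ACC=6
Event 18 (EXEC): [IRQ0] PC=2: INC 4 -> ACC=10
Event 19 (EXEC): [IRQ0] PC=3: IRET -> resume IRQ0 at PC=2 (depth now 1)
Event 20 (INT 0): INT 0 arrives: push (IRQ0, PC=2), enter IRQ0 at PC=0 (depth now 2)
Event 21 (EXEC): [IRQ0] PC=0: INC 3 -> ACC=13
Event 22 (EXEC): [IRQ0] PC=1: DEC 4 -> ACC=9
Event 23 (EXEC): [IRQ0] PC=2: INC 4 -> ACC=13
Event 24 (EXEC): [IRQ0] PC=3: IRET -> resume IRQ0 at PC=2 (depth now 1)
Event 25 (EXEC): [IRQ0] PC=2: INC 4 -> ACC=17
Event 26 (EXEC): [IRQ0] PC=3: IRET -> resume MAIN at PC=1 (depth now 0)
Event 27 (EXEC): [MAIN] PC=1: NOP
Event 28 (EXEC): [MAIN] PC=2: INC 3 -> ACC=20
Event 29 (EXEC): [MAIN] PC=3: NOP
Event 30 (EXEC): [MAIN] PC=4: INC 2 -> ACC=22
Event 31 (EXEC): [MAIN] PC=5: HALT

Answer: 22 MAIN 0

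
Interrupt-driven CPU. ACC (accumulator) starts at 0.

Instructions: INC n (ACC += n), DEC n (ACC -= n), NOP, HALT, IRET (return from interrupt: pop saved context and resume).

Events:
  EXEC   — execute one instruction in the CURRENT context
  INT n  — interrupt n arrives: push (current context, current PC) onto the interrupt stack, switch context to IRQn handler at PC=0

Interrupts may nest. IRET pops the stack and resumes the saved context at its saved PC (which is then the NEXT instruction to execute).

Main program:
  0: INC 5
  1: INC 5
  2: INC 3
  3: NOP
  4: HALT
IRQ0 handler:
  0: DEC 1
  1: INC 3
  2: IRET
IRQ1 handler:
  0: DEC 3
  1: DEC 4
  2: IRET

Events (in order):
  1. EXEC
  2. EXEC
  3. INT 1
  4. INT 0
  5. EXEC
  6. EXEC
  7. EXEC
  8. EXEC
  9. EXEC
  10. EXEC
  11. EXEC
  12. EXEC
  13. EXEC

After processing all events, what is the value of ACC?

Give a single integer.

Event 1 (EXEC): [MAIN] PC=0: INC 5 -> ACC=5
Event 2 (EXEC): [MAIN] PC=1: INC 5 -> ACC=10
Event 3 (INT 1): INT 1 arrives: push (MAIN, PC=2), enter IRQ1 at PC=0 (depth now 1)
Event 4 (INT 0): INT 0 arrives: push (IRQ1, PC=0), enter IRQ0 at PC=0 (depth now 2)
Event 5 (EXEC): [IRQ0] PC=0: DEC 1 -> ACC=9
Event 6 (EXEC): [IRQ0] PC=1: INC 3 -> ACC=12
Event 7 (EXEC): [IRQ0] PC=2: IRET -> resume IRQ1 at PC=0 (depth now 1)
Event 8 (EXEC): [IRQ1] PC=0: DEC 3 -> ACC=9
Event 9 (EXEC): [IRQ1] PC=1: DEC 4 -> ACC=5
Event 10 (EXEC): [IRQ1] PC=2: IRET -> resume MAIN at PC=2 (depth now 0)
Event 11 (EXEC): [MAIN] PC=2: INC 3 -> ACC=8
Event 12 (EXEC): [MAIN] PC=3: NOP
Event 13 (EXEC): [MAIN] PC=4: HALT

Answer: 8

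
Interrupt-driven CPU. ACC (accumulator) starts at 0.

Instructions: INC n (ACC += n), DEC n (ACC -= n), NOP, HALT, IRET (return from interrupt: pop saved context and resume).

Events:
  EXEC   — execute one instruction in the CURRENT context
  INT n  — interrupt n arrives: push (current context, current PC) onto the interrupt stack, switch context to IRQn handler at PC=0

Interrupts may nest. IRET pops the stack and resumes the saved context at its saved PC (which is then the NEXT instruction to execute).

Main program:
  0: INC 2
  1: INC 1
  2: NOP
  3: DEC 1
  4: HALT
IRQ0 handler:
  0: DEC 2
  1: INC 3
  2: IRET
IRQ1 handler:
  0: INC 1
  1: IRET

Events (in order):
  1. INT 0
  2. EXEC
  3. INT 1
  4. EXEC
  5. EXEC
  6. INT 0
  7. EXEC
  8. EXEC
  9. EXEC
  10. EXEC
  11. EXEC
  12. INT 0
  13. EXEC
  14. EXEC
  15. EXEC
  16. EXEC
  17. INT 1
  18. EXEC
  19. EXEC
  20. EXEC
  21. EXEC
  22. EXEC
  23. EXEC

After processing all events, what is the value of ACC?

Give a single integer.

Event 1 (INT 0): INT 0 arrives: push (MAIN, PC=0), enter IRQ0 at PC=0 (depth now 1)
Event 2 (EXEC): [IRQ0] PC=0: DEC 2 -> ACC=-2
Event 3 (INT 1): INT 1 arrives: push (IRQ0, PC=1), enter IRQ1 at PC=0 (depth now 2)
Event 4 (EXEC): [IRQ1] PC=0: INC 1 -> ACC=-1
Event 5 (EXEC): [IRQ1] PC=1: IRET -> resume IRQ0 at PC=1 (depth now 1)
Event 6 (INT 0): INT 0 arrives: push (IRQ0, PC=1), enter IRQ0 at PC=0 (depth now 2)
Event 7 (EXEC): [IRQ0] PC=0: DEC 2 -> ACC=-3
Event 8 (EXEC): [IRQ0] PC=1: INC 3 -> ACC=0
Event 9 (EXEC): [IRQ0] PC=2: IRET -> resume IRQ0 at PC=1 (depth now 1)
Event 10 (EXEC): [IRQ0] PC=1: INC 3 -> ACC=3
Event 11 (EXEC): [IRQ0] PC=2: IRET -> resume MAIN at PC=0 (depth now 0)
Event 12 (INT 0): INT 0 arrives: push (MAIN, PC=0), enter IRQ0 at PC=0 (depth now 1)
Event 13 (EXEC): [IRQ0] PC=0: DEC 2 -> ACC=1
Event 14 (EXEC): [IRQ0] PC=1: INC 3 -> ACC=4
Event 15 (EXEC): [IRQ0] PC=2: IRET -> resume MAIN at PC=0 (depth now 0)
Event 16 (EXEC): [MAIN] PC=0: INC 2 -> ACC=6
Event 17 (INT 1): INT 1 arrives: push (MAIN, PC=1), enter IRQ1 at PC=0 (depth now 1)
Event 18 (EXEC): [IRQ1] PC=0: INC 1 -> ACC=7
Event 19 (EXEC): [IRQ1] PC=1: IRET -> resume MAIN at PC=1 (depth now 0)
Event 20 (EXEC): [MAIN] PC=1: INC 1 -> ACC=8
Event 21 (EXEC): [MAIN] PC=2: NOP
Event 22 (EXEC): [MAIN] PC=3: DEC 1 -> ACC=7
Event 23 (EXEC): [MAIN] PC=4: HALT

Answer: 7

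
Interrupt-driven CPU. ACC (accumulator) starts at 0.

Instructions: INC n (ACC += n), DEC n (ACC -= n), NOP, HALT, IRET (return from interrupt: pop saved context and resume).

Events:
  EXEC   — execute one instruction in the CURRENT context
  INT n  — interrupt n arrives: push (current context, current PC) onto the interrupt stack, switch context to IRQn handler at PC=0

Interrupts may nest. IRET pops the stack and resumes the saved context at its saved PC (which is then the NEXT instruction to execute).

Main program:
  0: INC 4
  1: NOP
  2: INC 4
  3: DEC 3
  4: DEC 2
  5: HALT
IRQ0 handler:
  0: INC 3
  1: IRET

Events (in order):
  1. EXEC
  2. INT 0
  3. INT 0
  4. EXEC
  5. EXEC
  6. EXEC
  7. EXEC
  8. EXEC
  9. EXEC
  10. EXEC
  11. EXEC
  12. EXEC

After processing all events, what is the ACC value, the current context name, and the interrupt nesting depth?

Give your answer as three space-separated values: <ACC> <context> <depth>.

Answer: 9 MAIN 0

Derivation:
Event 1 (EXEC): [MAIN] PC=0: INC 4 -> ACC=4
Event 2 (INT 0): INT 0 arrives: push (MAIN, PC=1), enter IRQ0 at PC=0 (depth now 1)
Event 3 (INT 0): INT 0 arrives: push (IRQ0, PC=0), enter IRQ0 at PC=0 (depth now 2)
Event 4 (EXEC): [IRQ0] PC=0: INC 3 -> ACC=7
Event 5 (EXEC): [IRQ0] PC=1: IRET -> resume IRQ0 at PC=0 (depth now 1)
Event 6 (EXEC): [IRQ0] PC=0: INC 3 -> ACC=10
Event 7 (EXEC): [IRQ0] PC=1: IRET -> resume MAIN at PC=1 (depth now 0)
Event 8 (EXEC): [MAIN] PC=1: NOP
Event 9 (EXEC): [MAIN] PC=2: INC 4 -> ACC=14
Event 10 (EXEC): [MAIN] PC=3: DEC 3 -> ACC=11
Event 11 (EXEC): [MAIN] PC=4: DEC 2 -> ACC=9
Event 12 (EXEC): [MAIN] PC=5: HALT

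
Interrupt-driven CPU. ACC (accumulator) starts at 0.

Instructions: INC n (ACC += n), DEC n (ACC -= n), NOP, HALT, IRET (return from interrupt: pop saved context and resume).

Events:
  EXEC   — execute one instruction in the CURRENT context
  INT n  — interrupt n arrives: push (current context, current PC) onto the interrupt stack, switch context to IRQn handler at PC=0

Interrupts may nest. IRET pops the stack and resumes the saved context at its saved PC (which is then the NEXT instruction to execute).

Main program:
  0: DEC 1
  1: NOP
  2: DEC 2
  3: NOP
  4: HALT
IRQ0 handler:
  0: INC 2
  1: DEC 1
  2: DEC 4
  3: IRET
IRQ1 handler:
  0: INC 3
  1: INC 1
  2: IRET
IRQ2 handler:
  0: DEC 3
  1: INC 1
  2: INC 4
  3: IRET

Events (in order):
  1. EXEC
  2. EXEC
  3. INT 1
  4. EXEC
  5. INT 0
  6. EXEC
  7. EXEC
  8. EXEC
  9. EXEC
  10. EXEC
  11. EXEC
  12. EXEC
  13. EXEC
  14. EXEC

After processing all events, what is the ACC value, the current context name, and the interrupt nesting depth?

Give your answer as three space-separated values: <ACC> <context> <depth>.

Answer: -2 MAIN 0

Derivation:
Event 1 (EXEC): [MAIN] PC=0: DEC 1 -> ACC=-1
Event 2 (EXEC): [MAIN] PC=1: NOP
Event 3 (INT 1): INT 1 arrives: push (MAIN, PC=2), enter IRQ1 at PC=0 (depth now 1)
Event 4 (EXEC): [IRQ1] PC=0: INC 3 -> ACC=2
Event 5 (INT 0): INT 0 arrives: push (IRQ1, PC=1), enter IRQ0 at PC=0 (depth now 2)
Event 6 (EXEC): [IRQ0] PC=0: INC 2 -> ACC=4
Event 7 (EXEC): [IRQ0] PC=1: DEC 1 -> ACC=3
Event 8 (EXEC): [IRQ0] PC=2: DEC 4 -> ACC=-1
Event 9 (EXEC): [IRQ0] PC=3: IRET -> resume IRQ1 at PC=1 (depth now 1)
Event 10 (EXEC): [IRQ1] PC=1: INC 1 -> ACC=0
Event 11 (EXEC): [IRQ1] PC=2: IRET -> resume MAIN at PC=2 (depth now 0)
Event 12 (EXEC): [MAIN] PC=2: DEC 2 -> ACC=-2
Event 13 (EXEC): [MAIN] PC=3: NOP
Event 14 (EXEC): [MAIN] PC=4: HALT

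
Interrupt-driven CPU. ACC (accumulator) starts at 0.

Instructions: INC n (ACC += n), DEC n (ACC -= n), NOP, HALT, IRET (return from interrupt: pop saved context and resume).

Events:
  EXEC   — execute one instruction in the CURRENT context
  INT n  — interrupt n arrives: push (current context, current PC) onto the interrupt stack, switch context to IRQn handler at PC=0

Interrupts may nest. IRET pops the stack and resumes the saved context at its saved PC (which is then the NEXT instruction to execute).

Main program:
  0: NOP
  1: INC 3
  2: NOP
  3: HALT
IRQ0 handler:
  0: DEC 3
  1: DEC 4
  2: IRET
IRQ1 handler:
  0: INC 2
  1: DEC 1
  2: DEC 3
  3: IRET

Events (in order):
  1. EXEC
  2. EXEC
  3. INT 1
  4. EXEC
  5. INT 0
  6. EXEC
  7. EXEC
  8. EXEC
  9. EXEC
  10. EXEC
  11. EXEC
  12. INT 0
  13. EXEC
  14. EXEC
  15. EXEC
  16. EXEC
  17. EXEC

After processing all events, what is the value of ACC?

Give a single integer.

Answer: -13

Derivation:
Event 1 (EXEC): [MAIN] PC=0: NOP
Event 2 (EXEC): [MAIN] PC=1: INC 3 -> ACC=3
Event 3 (INT 1): INT 1 arrives: push (MAIN, PC=2), enter IRQ1 at PC=0 (depth now 1)
Event 4 (EXEC): [IRQ1] PC=0: INC 2 -> ACC=5
Event 5 (INT 0): INT 0 arrives: push (IRQ1, PC=1), enter IRQ0 at PC=0 (depth now 2)
Event 6 (EXEC): [IRQ0] PC=0: DEC 3 -> ACC=2
Event 7 (EXEC): [IRQ0] PC=1: DEC 4 -> ACC=-2
Event 8 (EXEC): [IRQ0] PC=2: IRET -> resume IRQ1 at PC=1 (depth now 1)
Event 9 (EXEC): [IRQ1] PC=1: DEC 1 -> ACC=-3
Event 10 (EXEC): [IRQ1] PC=2: DEC 3 -> ACC=-6
Event 11 (EXEC): [IRQ1] PC=3: IRET -> resume MAIN at PC=2 (depth now 0)
Event 12 (INT 0): INT 0 arrives: push (MAIN, PC=2), enter IRQ0 at PC=0 (depth now 1)
Event 13 (EXEC): [IRQ0] PC=0: DEC 3 -> ACC=-9
Event 14 (EXEC): [IRQ0] PC=1: DEC 4 -> ACC=-13
Event 15 (EXEC): [IRQ0] PC=2: IRET -> resume MAIN at PC=2 (depth now 0)
Event 16 (EXEC): [MAIN] PC=2: NOP
Event 17 (EXEC): [MAIN] PC=3: HALT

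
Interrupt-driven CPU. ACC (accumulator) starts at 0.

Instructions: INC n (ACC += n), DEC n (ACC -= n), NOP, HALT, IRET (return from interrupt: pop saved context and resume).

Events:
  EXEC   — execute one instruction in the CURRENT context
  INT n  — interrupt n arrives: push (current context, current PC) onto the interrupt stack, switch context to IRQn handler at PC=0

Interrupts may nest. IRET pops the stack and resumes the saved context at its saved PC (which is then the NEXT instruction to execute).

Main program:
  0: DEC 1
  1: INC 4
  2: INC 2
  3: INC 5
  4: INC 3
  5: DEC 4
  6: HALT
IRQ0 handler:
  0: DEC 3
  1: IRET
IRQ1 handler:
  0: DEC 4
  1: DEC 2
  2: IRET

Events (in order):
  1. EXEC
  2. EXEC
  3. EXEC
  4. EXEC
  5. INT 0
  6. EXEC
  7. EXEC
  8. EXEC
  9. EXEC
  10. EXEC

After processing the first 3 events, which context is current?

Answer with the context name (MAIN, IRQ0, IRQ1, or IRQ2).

Answer: MAIN

Derivation:
Event 1 (EXEC): [MAIN] PC=0: DEC 1 -> ACC=-1
Event 2 (EXEC): [MAIN] PC=1: INC 4 -> ACC=3
Event 3 (EXEC): [MAIN] PC=2: INC 2 -> ACC=5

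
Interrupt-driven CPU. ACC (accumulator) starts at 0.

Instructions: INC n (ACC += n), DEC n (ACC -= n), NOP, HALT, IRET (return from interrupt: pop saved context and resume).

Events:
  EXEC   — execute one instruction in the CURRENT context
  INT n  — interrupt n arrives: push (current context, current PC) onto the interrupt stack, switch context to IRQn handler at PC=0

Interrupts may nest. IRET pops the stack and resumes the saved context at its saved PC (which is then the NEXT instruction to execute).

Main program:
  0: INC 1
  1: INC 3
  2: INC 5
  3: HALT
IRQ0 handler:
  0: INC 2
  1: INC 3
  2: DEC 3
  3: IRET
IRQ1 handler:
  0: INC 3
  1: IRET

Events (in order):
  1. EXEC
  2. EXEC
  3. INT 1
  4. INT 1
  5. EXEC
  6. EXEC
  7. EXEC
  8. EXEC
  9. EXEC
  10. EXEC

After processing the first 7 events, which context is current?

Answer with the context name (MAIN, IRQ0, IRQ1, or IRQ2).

Answer: IRQ1

Derivation:
Event 1 (EXEC): [MAIN] PC=0: INC 1 -> ACC=1
Event 2 (EXEC): [MAIN] PC=1: INC 3 -> ACC=4
Event 3 (INT 1): INT 1 arrives: push (MAIN, PC=2), enter IRQ1 at PC=0 (depth now 1)
Event 4 (INT 1): INT 1 arrives: push (IRQ1, PC=0), enter IRQ1 at PC=0 (depth now 2)
Event 5 (EXEC): [IRQ1] PC=0: INC 3 -> ACC=7
Event 6 (EXEC): [IRQ1] PC=1: IRET -> resume IRQ1 at PC=0 (depth now 1)
Event 7 (EXEC): [IRQ1] PC=0: INC 3 -> ACC=10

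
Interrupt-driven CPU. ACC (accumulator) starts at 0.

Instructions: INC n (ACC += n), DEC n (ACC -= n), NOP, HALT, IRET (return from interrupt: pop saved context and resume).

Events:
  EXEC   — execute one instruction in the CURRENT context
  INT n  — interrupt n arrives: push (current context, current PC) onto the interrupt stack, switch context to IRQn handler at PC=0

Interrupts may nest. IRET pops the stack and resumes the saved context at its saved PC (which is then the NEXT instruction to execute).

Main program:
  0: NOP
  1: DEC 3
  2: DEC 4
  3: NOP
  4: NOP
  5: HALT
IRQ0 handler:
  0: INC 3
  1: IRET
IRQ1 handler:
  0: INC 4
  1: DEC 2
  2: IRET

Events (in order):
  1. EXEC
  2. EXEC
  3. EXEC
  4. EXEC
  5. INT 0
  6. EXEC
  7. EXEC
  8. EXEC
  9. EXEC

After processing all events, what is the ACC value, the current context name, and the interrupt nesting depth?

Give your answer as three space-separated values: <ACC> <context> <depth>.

Event 1 (EXEC): [MAIN] PC=0: NOP
Event 2 (EXEC): [MAIN] PC=1: DEC 3 -> ACC=-3
Event 3 (EXEC): [MAIN] PC=2: DEC 4 -> ACC=-7
Event 4 (EXEC): [MAIN] PC=3: NOP
Event 5 (INT 0): INT 0 arrives: push (MAIN, PC=4), enter IRQ0 at PC=0 (depth now 1)
Event 6 (EXEC): [IRQ0] PC=0: INC 3 -> ACC=-4
Event 7 (EXEC): [IRQ0] PC=1: IRET -> resume MAIN at PC=4 (depth now 0)
Event 8 (EXEC): [MAIN] PC=4: NOP
Event 9 (EXEC): [MAIN] PC=5: HALT

Answer: -4 MAIN 0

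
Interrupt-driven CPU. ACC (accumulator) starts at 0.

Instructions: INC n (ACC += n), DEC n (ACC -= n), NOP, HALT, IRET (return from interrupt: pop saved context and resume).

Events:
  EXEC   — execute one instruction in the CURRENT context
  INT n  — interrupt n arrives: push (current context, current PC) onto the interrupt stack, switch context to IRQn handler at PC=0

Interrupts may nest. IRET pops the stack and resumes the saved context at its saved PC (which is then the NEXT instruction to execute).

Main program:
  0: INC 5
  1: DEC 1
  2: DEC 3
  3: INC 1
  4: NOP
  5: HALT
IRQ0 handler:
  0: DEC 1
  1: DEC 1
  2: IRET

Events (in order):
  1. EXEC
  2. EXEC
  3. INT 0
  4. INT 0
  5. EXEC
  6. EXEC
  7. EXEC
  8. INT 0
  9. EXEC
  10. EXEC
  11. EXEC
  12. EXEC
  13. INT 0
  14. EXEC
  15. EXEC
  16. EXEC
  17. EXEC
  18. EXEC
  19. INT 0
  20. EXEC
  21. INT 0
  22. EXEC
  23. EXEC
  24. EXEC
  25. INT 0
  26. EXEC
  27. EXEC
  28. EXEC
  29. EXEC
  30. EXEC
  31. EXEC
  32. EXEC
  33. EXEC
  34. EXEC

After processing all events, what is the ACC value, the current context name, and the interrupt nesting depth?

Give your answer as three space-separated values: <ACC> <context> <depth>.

Answer: -12 MAIN 0

Derivation:
Event 1 (EXEC): [MAIN] PC=0: INC 5 -> ACC=5
Event 2 (EXEC): [MAIN] PC=1: DEC 1 -> ACC=4
Event 3 (INT 0): INT 0 arrives: push (MAIN, PC=2), enter IRQ0 at PC=0 (depth now 1)
Event 4 (INT 0): INT 0 arrives: push (IRQ0, PC=0), enter IRQ0 at PC=0 (depth now 2)
Event 5 (EXEC): [IRQ0] PC=0: DEC 1 -> ACC=3
Event 6 (EXEC): [IRQ0] PC=1: DEC 1 -> ACC=2
Event 7 (EXEC): [IRQ0] PC=2: IRET -> resume IRQ0 at PC=0 (depth now 1)
Event 8 (INT 0): INT 0 arrives: push (IRQ0, PC=0), enter IRQ0 at PC=0 (depth now 2)
Event 9 (EXEC): [IRQ0] PC=0: DEC 1 -> ACC=1
Event 10 (EXEC): [IRQ0] PC=1: DEC 1 -> ACC=0
Event 11 (EXEC): [IRQ0] PC=2: IRET -> resume IRQ0 at PC=0 (depth now 1)
Event 12 (EXEC): [IRQ0] PC=0: DEC 1 -> ACC=-1
Event 13 (INT 0): INT 0 arrives: push (IRQ0, PC=1), enter IRQ0 at PC=0 (depth now 2)
Event 14 (EXEC): [IRQ0] PC=0: DEC 1 -> ACC=-2
Event 15 (EXEC): [IRQ0] PC=1: DEC 1 -> ACC=-3
Event 16 (EXEC): [IRQ0] PC=2: IRET -> resume IRQ0 at PC=1 (depth now 1)
Event 17 (EXEC): [IRQ0] PC=1: DEC 1 -> ACC=-4
Event 18 (EXEC): [IRQ0] PC=2: IRET -> resume MAIN at PC=2 (depth now 0)
Event 19 (INT 0): INT 0 arrives: push (MAIN, PC=2), enter IRQ0 at PC=0 (depth now 1)
Event 20 (EXEC): [IRQ0] PC=0: DEC 1 -> ACC=-5
Event 21 (INT 0): INT 0 arrives: push (IRQ0, PC=1), enter IRQ0 at PC=0 (depth now 2)
Event 22 (EXEC): [IRQ0] PC=0: DEC 1 -> ACC=-6
Event 23 (EXEC): [IRQ0] PC=1: DEC 1 -> ACC=-7
Event 24 (EXEC): [IRQ0] PC=2: IRET -> resume IRQ0 at PC=1 (depth now 1)
Event 25 (INT 0): INT 0 arrives: push (IRQ0, PC=1), enter IRQ0 at PC=0 (depth now 2)
Event 26 (EXEC): [IRQ0] PC=0: DEC 1 -> ACC=-8
Event 27 (EXEC): [IRQ0] PC=1: DEC 1 -> ACC=-9
Event 28 (EXEC): [IRQ0] PC=2: IRET -> resume IRQ0 at PC=1 (depth now 1)
Event 29 (EXEC): [IRQ0] PC=1: DEC 1 -> ACC=-10
Event 30 (EXEC): [IRQ0] PC=2: IRET -> resume MAIN at PC=2 (depth now 0)
Event 31 (EXEC): [MAIN] PC=2: DEC 3 -> ACC=-13
Event 32 (EXEC): [MAIN] PC=3: INC 1 -> ACC=-12
Event 33 (EXEC): [MAIN] PC=4: NOP
Event 34 (EXEC): [MAIN] PC=5: HALT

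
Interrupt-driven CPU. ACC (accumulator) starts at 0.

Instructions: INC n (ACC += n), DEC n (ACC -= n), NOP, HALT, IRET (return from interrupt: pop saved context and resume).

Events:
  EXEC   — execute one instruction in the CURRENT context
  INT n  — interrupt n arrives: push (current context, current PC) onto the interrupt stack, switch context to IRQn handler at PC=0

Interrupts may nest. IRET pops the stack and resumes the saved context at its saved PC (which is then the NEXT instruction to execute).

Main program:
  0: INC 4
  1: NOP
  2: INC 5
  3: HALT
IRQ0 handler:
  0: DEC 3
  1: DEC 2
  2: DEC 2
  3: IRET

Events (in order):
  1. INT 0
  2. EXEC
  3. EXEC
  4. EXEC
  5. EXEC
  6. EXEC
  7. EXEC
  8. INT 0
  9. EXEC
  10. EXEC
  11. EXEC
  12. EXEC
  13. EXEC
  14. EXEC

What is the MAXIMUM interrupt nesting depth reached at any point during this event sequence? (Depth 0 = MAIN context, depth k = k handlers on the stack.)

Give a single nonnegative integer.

Event 1 (INT 0): INT 0 arrives: push (MAIN, PC=0), enter IRQ0 at PC=0 (depth now 1) [depth=1]
Event 2 (EXEC): [IRQ0] PC=0: DEC 3 -> ACC=-3 [depth=1]
Event 3 (EXEC): [IRQ0] PC=1: DEC 2 -> ACC=-5 [depth=1]
Event 4 (EXEC): [IRQ0] PC=2: DEC 2 -> ACC=-7 [depth=1]
Event 5 (EXEC): [IRQ0] PC=3: IRET -> resume MAIN at PC=0 (depth now 0) [depth=0]
Event 6 (EXEC): [MAIN] PC=0: INC 4 -> ACC=-3 [depth=0]
Event 7 (EXEC): [MAIN] PC=1: NOP [depth=0]
Event 8 (INT 0): INT 0 arrives: push (MAIN, PC=2), enter IRQ0 at PC=0 (depth now 1) [depth=1]
Event 9 (EXEC): [IRQ0] PC=0: DEC 3 -> ACC=-6 [depth=1]
Event 10 (EXEC): [IRQ0] PC=1: DEC 2 -> ACC=-8 [depth=1]
Event 11 (EXEC): [IRQ0] PC=2: DEC 2 -> ACC=-10 [depth=1]
Event 12 (EXEC): [IRQ0] PC=3: IRET -> resume MAIN at PC=2 (depth now 0) [depth=0]
Event 13 (EXEC): [MAIN] PC=2: INC 5 -> ACC=-5 [depth=0]
Event 14 (EXEC): [MAIN] PC=3: HALT [depth=0]
Max depth observed: 1

Answer: 1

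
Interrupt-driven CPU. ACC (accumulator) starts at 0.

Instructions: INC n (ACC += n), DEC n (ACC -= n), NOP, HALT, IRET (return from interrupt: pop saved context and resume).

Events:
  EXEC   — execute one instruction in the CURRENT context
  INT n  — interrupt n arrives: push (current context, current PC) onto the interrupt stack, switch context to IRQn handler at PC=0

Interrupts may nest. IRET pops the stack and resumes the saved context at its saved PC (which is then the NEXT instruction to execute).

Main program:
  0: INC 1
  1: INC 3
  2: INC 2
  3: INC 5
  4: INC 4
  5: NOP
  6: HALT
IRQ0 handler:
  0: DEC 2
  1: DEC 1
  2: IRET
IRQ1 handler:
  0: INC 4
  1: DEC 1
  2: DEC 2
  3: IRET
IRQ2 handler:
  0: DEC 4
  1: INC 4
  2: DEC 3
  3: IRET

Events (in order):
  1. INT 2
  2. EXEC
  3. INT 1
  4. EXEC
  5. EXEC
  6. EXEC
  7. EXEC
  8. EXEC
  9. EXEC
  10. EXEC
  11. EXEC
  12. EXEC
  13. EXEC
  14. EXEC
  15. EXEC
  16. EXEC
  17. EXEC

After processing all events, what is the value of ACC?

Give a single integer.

Answer: 13

Derivation:
Event 1 (INT 2): INT 2 arrives: push (MAIN, PC=0), enter IRQ2 at PC=0 (depth now 1)
Event 2 (EXEC): [IRQ2] PC=0: DEC 4 -> ACC=-4
Event 3 (INT 1): INT 1 arrives: push (IRQ2, PC=1), enter IRQ1 at PC=0 (depth now 2)
Event 4 (EXEC): [IRQ1] PC=0: INC 4 -> ACC=0
Event 5 (EXEC): [IRQ1] PC=1: DEC 1 -> ACC=-1
Event 6 (EXEC): [IRQ1] PC=2: DEC 2 -> ACC=-3
Event 7 (EXEC): [IRQ1] PC=3: IRET -> resume IRQ2 at PC=1 (depth now 1)
Event 8 (EXEC): [IRQ2] PC=1: INC 4 -> ACC=1
Event 9 (EXEC): [IRQ2] PC=2: DEC 3 -> ACC=-2
Event 10 (EXEC): [IRQ2] PC=3: IRET -> resume MAIN at PC=0 (depth now 0)
Event 11 (EXEC): [MAIN] PC=0: INC 1 -> ACC=-1
Event 12 (EXEC): [MAIN] PC=1: INC 3 -> ACC=2
Event 13 (EXEC): [MAIN] PC=2: INC 2 -> ACC=4
Event 14 (EXEC): [MAIN] PC=3: INC 5 -> ACC=9
Event 15 (EXEC): [MAIN] PC=4: INC 4 -> ACC=13
Event 16 (EXEC): [MAIN] PC=5: NOP
Event 17 (EXEC): [MAIN] PC=6: HALT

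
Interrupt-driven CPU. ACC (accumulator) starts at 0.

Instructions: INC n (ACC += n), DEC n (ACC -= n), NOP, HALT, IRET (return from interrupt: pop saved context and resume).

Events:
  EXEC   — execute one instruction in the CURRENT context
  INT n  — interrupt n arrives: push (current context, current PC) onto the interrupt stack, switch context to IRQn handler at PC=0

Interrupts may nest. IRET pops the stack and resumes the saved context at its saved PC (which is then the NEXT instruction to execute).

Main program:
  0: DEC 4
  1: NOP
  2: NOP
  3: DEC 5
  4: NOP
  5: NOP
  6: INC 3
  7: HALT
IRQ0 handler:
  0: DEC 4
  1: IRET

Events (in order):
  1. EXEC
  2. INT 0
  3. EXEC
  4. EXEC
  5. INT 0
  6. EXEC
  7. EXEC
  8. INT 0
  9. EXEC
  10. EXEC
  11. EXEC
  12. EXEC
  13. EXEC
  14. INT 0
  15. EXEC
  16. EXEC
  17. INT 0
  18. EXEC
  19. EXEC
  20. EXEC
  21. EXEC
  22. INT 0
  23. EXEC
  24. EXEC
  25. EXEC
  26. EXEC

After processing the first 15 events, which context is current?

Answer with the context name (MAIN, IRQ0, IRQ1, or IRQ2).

Answer: IRQ0

Derivation:
Event 1 (EXEC): [MAIN] PC=0: DEC 4 -> ACC=-4
Event 2 (INT 0): INT 0 arrives: push (MAIN, PC=1), enter IRQ0 at PC=0 (depth now 1)
Event 3 (EXEC): [IRQ0] PC=0: DEC 4 -> ACC=-8
Event 4 (EXEC): [IRQ0] PC=1: IRET -> resume MAIN at PC=1 (depth now 0)
Event 5 (INT 0): INT 0 arrives: push (MAIN, PC=1), enter IRQ0 at PC=0 (depth now 1)
Event 6 (EXEC): [IRQ0] PC=0: DEC 4 -> ACC=-12
Event 7 (EXEC): [IRQ0] PC=1: IRET -> resume MAIN at PC=1 (depth now 0)
Event 8 (INT 0): INT 0 arrives: push (MAIN, PC=1), enter IRQ0 at PC=0 (depth now 1)
Event 9 (EXEC): [IRQ0] PC=0: DEC 4 -> ACC=-16
Event 10 (EXEC): [IRQ0] PC=1: IRET -> resume MAIN at PC=1 (depth now 0)
Event 11 (EXEC): [MAIN] PC=1: NOP
Event 12 (EXEC): [MAIN] PC=2: NOP
Event 13 (EXEC): [MAIN] PC=3: DEC 5 -> ACC=-21
Event 14 (INT 0): INT 0 arrives: push (MAIN, PC=4), enter IRQ0 at PC=0 (depth now 1)
Event 15 (EXEC): [IRQ0] PC=0: DEC 4 -> ACC=-25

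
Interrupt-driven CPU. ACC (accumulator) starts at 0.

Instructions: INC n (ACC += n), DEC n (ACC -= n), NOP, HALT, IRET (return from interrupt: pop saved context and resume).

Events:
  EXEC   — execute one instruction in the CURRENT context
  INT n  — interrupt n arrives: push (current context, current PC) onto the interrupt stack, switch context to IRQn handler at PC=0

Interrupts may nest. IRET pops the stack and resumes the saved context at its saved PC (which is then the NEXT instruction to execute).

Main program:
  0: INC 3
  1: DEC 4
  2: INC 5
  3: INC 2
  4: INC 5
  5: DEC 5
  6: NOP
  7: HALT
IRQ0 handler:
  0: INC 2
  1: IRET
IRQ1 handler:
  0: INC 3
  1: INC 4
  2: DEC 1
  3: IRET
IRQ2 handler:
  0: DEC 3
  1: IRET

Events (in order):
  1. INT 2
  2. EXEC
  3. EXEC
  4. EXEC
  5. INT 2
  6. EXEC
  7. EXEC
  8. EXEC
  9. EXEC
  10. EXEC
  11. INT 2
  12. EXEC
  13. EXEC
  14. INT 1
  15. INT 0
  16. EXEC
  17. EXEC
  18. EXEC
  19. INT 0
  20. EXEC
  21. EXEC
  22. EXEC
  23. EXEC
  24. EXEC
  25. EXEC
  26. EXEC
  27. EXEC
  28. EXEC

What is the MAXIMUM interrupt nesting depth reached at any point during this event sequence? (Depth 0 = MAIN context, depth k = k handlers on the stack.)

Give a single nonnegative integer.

Event 1 (INT 2): INT 2 arrives: push (MAIN, PC=0), enter IRQ2 at PC=0 (depth now 1) [depth=1]
Event 2 (EXEC): [IRQ2] PC=0: DEC 3 -> ACC=-3 [depth=1]
Event 3 (EXEC): [IRQ2] PC=1: IRET -> resume MAIN at PC=0 (depth now 0) [depth=0]
Event 4 (EXEC): [MAIN] PC=0: INC 3 -> ACC=0 [depth=0]
Event 5 (INT 2): INT 2 arrives: push (MAIN, PC=1), enter IRQ2 at PC=0 (depth now 1) [depth=1]
Event 6 (EXEC): [IRQ2] PC=0: DEC 3 -> ACC=-3 [depth=1]
Event 7 (EXEC): [IRQ2] PC=1: IRET -> resume MAIN at PC=1 (depth now 0) [depth=0]
Event 8 (EXEC): [MAIN] PC=1: DEC 4 -> ACC=-7 [depth=0]
Event 9 (EXEC): [MAIN] PC=2: INC 5 -> ACC=-2 [depth=0]
Event 10 (EXEC): [MAIN] PC=3: INC 2 -> ACC=0 [depth=0]
Event 11 (INT 2): INT 2 arrives: push (MAIN, PC=4), enter IRQ2 at PC=0 (depth now 1) [depth=1]
Event 12 (EXEC): [IRQ2] PC=0: DEC 3 -> ACC=-3 [depth=1]
Event 13 (EXEC): [IRQ2] PC=1: IRET -> resume MAIN at PC=4 (depth now 0) [depth=0]
Event 14 (INT 1): INT 1 arrives: push (MAIN, PC=4), enter IRQ1 at PC=0 (depth now 1) [depth=1]
Event 15 (INT 0): INT 0 arrives: push (IRQ1, PC=0), enter IRQ0 at PC=0 (depth now 2) [depth=2]
Event 16 (EXEC): [IRQ0] PC=0: INC 2 -> ACC=-1 [depth=2]
Event 17 (EXEC): [IRQ0] PC=1: IRET -> resume IRQ1 at PC=0 (depth now 1) [depth=1]
Event 18 (EXEC): [IRQ1] PC=0: INC 3 -> ACC=2 [depth=1]
Event 19 (INT 0): INT 0 arrives: push (IRQ1, PC=1), enter IRQ0 at PC=0 (depth now 2) [depth=2]
Event 20 (EXEC): [IRQ0] PC=0: INC 2 -> ACC=4 [depth=2]
Event 21 (EXEC): [IRQ0] PC=1: IRET -> resume IRQ1 at PC=1 (depth now 1) [depth=1]
Event 22 (EXEC): [IRQ1] PC=1: INC 4 -> ACC=8 [depth=1]
Event 23 (EXEC): [IRQ1] PC=2: DEC 1 -> ACC=7 [depth=1]
Event 24 (EXEC): [IRQ1] PC=3: IRET -> resume MAIN at PC=4 (depth now 0) [depth=0]
Event 25 (EXEC): [MAIN] PC=4: INC 5 -> ACC=12 [depth=0]
Event 26 (EXEC): [MAIN] PC=5: DEC 5 -> ACC=7 [depth=0]
Event 27 (EXEC): [MAIN] PC=6: NOP [depth=0]
Event 28 (EXEC): [MAIN] PC=7: HALT [depth=0]
Max depth observed: 2

Answer: 2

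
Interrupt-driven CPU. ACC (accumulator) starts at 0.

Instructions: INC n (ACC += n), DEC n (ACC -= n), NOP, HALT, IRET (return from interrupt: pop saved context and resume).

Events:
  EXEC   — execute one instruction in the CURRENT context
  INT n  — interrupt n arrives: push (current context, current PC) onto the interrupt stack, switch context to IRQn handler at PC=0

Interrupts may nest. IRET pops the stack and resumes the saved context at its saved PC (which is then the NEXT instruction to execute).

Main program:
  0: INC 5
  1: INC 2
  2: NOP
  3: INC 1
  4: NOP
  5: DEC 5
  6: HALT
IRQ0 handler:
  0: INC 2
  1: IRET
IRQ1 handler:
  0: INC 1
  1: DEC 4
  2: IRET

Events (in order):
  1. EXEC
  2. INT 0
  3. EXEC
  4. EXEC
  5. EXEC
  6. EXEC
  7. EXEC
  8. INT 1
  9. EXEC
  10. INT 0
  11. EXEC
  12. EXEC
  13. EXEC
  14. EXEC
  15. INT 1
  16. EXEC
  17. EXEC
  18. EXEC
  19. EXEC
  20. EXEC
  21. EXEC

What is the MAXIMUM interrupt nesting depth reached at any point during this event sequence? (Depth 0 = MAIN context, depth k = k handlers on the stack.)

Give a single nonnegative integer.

Answer: 2

Derivation:
Event 1 (EXEC): [MAIN] PC=0: INC 5 -> ACC=5 [depth=0]
Event 2 (INT 0): INT 0 arrives: push (MAIN, PC=1), enter IRQ0 at PC=0 (depth now 1) [depth=1]
Event 3 (EXEC): [IRQ0] PC=0: INC 2 -> ACC=7 [depth=1]
Event 4 (EXEC): [IRQ0] PC=1: IRET -> resume MAIN at PC=1 (depth now 0) [depth=0]
Event 5 (EXEC): [MAIN] PC=1: INC 2 -> ACC=9 [depth=0]
Event 6 (EXEC): [MAIN] PC=2: NOP [depth=0]
Event 7 (EXEC): [MAIN] PC=3: INC 1 -> ACC=10 [depth=0]
Event 8 (INT 1): INT 1 arrives: push (MAIN, PC=4), enter IRQ1 at PC=0 (depth now 1) [depth=1]
Event 9 (EXEC): [IRQ1] PC=0: INC 1 -> ACC=11 [depth=1]
Event 10 (INT 0): INT 0 arrives: push (IRQ1, PC=1), enter IRQ0 at PC=0 (depth now 2) [depth=2]
Event 11 (EXEC): [IRQ0] PC=0: INC 2 -> ACC=13 [depth=2]
Event 12 (EXEC): [IRQ0] PC=1: IRET -> resume IRQ1 at PC=1 (depth now 1) [depth=1]
Event 13 (EXEC): [IRQ1] PC=1: DEC 4 -> ACC=9 [depth=1]
Event 14 (EXEC): [IRQ1] PC=2: IRET -> resume MAIN at PC=4 (depth now 0) [depth=0]
Event 15 (INT 1): INT 1 arrives: push (MAIN, PC=4), enter IRQ1 at PC=0 (depth now 1) [depth=1]
Event 16 (EXEC): [IRQ1] PC=0: INC 1 -> ACC=10 [depth=1]
Event 17 (EXEC): [IRQ1] PC=1: DEC 4 -> ACC=6 [depth=1]
Event 18 (EXEC): [IRQ1] PC=2: IRET -> resume MAIN at PC=4 (depth now 0) [depth=0]
Event 19 (EXEC): [MAIN] PC=4: NOP [depth=0]
Event 20 (EXEC): [MAIN] PC=5: DEC 5 -> ACC=1 [depth=0]
Event 21 (EXEC): [MAIN] PC=6: HALT [depth=0]
Max depth observed: 2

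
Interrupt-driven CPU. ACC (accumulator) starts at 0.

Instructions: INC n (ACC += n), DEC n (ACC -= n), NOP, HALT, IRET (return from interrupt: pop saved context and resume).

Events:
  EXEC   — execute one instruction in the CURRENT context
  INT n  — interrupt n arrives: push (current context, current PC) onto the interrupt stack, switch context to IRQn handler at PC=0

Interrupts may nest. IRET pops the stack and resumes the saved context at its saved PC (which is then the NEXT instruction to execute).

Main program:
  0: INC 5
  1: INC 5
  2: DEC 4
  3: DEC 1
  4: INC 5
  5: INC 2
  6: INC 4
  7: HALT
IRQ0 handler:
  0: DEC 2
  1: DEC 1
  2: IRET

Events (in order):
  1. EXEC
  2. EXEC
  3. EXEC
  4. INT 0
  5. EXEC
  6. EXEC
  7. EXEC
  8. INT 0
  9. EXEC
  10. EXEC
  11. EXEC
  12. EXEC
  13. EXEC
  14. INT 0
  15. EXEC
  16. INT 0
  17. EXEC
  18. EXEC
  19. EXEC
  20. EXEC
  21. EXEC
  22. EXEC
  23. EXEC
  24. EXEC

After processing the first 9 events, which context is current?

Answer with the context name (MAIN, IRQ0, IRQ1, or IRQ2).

Event 1 (EXEC): [MAIN] PC=0: INC 5 -> ACC=5
Event 2 (EXEC): [MAIN] PC=1: INC 5 -> ACC=10
Event 3 (EXEC): [MAIN] PC=2: DEC 4 -> ACC=6
Event 4 (INT 0): INT 0 arrives: push (MAIN, PC=3), enter IRQ0 at PC=0 (depth now 1)
Event 5 (EXEC): [IRQ0] PC=0: DEC 2 -> ACC=4
Event 6 (EXEC): [IRQ0] PC=1: DEC 1 -> ACC=3
Event 7 (EXEC): [IRQ0] PC=2: IRET -> resume MAIN at PC=3 (depth now 0)
Event 8 (INT 0): INT 0 arrives: push (MAIN, PC=3), enter IRQ0 at PC=0 (depth now 1)
Event 9 (EXEC): [IRQ0] PC=0: DEC 2 -> ACC=1

Answer: IRQ0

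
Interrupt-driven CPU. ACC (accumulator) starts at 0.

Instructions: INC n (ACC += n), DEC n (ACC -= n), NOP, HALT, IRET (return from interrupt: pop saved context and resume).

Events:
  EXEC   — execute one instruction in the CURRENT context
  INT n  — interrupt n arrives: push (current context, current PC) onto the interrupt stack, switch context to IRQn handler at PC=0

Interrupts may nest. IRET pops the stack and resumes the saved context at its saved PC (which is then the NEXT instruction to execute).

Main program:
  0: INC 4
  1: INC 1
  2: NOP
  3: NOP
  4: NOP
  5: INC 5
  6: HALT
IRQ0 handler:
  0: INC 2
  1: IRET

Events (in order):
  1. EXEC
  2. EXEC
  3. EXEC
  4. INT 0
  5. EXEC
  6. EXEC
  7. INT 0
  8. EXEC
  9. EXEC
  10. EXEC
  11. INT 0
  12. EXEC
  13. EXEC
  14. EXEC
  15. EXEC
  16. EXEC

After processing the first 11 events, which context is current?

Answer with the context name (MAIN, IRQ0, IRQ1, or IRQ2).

Event 1 (EXEC): [MAIN] PC=0: INC 4 -> ACC=4
Event 2 (EXEC): [MAIN] PC=1: INC 1 -> ACC=5
Event 3 (EXEC): [MAIN] PC=2: NOP
Event 4 (INT 0): INT 0 arrives: push (MAIN, PC=3), enter IRQ0 at PC=0 (depth now 1)
Event 5 (EXEC): [IRQ0] PC=0: INC 2 -> ACC=7
Event 6 (EXEC): [IRQ0] PC=1: IRET -> resume MAIN at PC=3 (depth now 0)
Event 7 (INT 0): INT 0 arrives: push (MAIN, PC=3), enter IRQ0 at PC=0 (depth now 1)
Event 8 (EXEC): [IRQ0] PC=0: INC 2 -> ACC=9
Event 9 (EXEC): [IRQ0] PC=1: IRET -> resume MAIN at PC=3 (depth now 0)
Event 10 (EXEC): [MAIN] PC=3: NOP
Event 11 (INT 0): INT 0 arrives: push (MAIN, PC=4), enter IRQ0 at PC=0 (depth now 1)

Answer: IRQ0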